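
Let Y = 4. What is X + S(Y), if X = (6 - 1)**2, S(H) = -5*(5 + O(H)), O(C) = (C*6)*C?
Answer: -480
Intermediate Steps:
O(C) = 6*C**2 (O(C) = (6*C)*C = 6*C**2)
S(H) = -25 - 30*H**2 (S(H) = -5*(5 + 6*H**2) = -25 - 30*H**2)
X = 25 (X = 5**2 = 25)
X + S(Y) = 25 + (-25 - 30*4**2) = 25 + (-25 - 30*16) = 25 + (-25 - 480) = 25 - 505 = -480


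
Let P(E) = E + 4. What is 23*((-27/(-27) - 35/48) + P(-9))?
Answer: -5221/48 ≈ -108.77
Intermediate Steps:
P(E) = 4 + E
23*((-27/(-27) - 35/48) + P(-9)) = 23*((-27/(-27) - 35/48) + (4 - 9)) = 23*((-27*(-1/27) - 35*1/48) - 5) = 23*((1 - 35/48) - 5) = 23*(13/48 - 5) = 23*(-227/48) = -5221/48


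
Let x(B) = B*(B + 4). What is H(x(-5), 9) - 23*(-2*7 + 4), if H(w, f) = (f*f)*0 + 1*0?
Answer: 230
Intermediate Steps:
x(B) = B*(4 + B)
H(w, f) = 0 (H(w, f) = f²*0 + 0 = 0 + 0 = 0)
H(x(-5), 9) - 23*(-2*7 + 4) = 0 - 23*(-2*7 + 4) = 0 - 23*(-14 + 4) = 0 - 23*(-10) = 0 + 230 = 230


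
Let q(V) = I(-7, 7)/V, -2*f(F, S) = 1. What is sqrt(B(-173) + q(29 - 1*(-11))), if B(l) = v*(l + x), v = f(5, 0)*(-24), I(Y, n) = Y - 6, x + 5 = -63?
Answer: I*sqrt(1156930)/20 ≈ 53.78*I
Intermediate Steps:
x = -68 (x = -5 - 63 = -68)
I(Y, n) = -6 + Y
f(F, S) = -1/2 (f(F, S) = -1/2*1 = -1/2)
q(V) = -13/V (q(V) = (-6 - 7)/V = -13/V)
v = 12 (v = -1/2*(-24) = 12)
B(l) = -816 + 12*l (B(l) = 12*(l - 68) = 12*(-68 + l) = -816 + 12*l)
sqrt(B(-173) + q(29 - 1*(-11))) = sqrt((-816 + 12*(-173)) - 13/(29 - 1*(-11))) = sqrt((-816 - 2076) - 13/(29 + 11)) = sqrt(-2892 - 13/40) = sqrt(-115693/40) = I*sqrt(1156930)/20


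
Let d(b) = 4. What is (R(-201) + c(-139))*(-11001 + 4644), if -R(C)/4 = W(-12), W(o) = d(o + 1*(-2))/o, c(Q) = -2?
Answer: 4238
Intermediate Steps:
W(o) = 4/o
R(C) = 4/3 (R(C) = -16/(-12) = -16*(-1)/12 = -4*(-1/3) = 4/3)
(R(-201) + c(-139))*(-11001 + 4644) = (4/3 - 2)*(-11001 + 4644) = -2/3*(-6357) = 4238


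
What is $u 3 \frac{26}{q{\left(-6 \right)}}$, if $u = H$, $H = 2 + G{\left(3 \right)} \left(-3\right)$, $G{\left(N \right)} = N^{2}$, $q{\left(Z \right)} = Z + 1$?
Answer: $390$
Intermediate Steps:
$q{\left(Z \right)} = 1 + Z$
$H = -25$ ($H = 2 + 3^{2} \left(-3\right) = 2 + 9 \left(-3\right) = 2 - 27 = -25$)
$u = -25$
$u 3 \frac{26}{q{\left(-6 \right)}} = \left(-25\right) 3 \frac{26}{1 - 6} = - 75 \frac{26}{-5} = - 75 \cdot 26 \left(- \frac{1}{5}\right) = \left(-75\right) \left(- \frac{26}{5}\right) = 390$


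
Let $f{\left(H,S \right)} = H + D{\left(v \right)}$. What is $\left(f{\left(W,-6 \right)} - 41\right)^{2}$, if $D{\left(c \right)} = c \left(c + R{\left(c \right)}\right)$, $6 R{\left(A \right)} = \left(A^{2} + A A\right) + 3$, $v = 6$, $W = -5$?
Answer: $4225$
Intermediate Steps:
$R{\left(A \right)} = \frac{1}{2} + \frac{A^{2}}{3}$ ($R{\left(A \right)} = \frac{\left(A^{2} + A A\right) + 3}{6} = \frac{\left(A^{2} + A^{2}\right) + 3}{6} = \frac{2 A^{2} + 3}{6} = \frac{3 + 2 A^{2}}{6} = \frac{1}{2} + \frac{A^{2}}{3}$)
$D{\left(c \right)} = c \left(\frac{1}{2} + c + \frac{c^{2}}{3}\right)$ ($D{\left(c \right)} = c \left(c + \left(\frac{1}{2} + \frac{c^{2}}{3}\right)\right) = c \left(\frac{1}{2} + c + \frac{c^{2}}{3}\right)$)
$f{\left(H,S \right)} = 111 + H$ ($f{\left(H,S \right)} = H + 6 \left(\frac{1}{2} + 6 + \frac{6^{2}}{3}\right) = H + 6 \left(\frac{1}{2} + 6 + \frac{1}{3} \cdot 36\right) = H + 6 \left(\frac{1}{2} + 6 + 12\right) = H + 6 \cdot \frac{37}{2} = H + 111 = 111 + H$)
$\left(f{\left(W,-6 \right)} - 41\right)^{2} = \left(\left(111 - 5\right) - 41\right)^{2} = \left(106 - 41\right)^{2} = 65^{2} = 4225$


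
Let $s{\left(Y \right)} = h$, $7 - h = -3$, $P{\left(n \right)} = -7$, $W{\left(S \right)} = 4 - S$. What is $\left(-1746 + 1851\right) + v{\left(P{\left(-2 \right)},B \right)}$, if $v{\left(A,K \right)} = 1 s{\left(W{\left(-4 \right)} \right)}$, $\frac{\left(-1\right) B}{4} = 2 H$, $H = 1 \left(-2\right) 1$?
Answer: $115$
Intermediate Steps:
$H = -2$ ($H = \left(-2\right) 1 = -2$)
$h = 10$ ($h = 7 - -3 = 7 + 3 = 10$)
$B = 16$ ($B = - 4 \cdot 2 \left(-2\right) = \left(-4\right) \left(-4\right) = 16$)
$s{\left(Y \right)} = 10$
$v{\left(A,K \right)} = 10$ ($v{\left(A,K \right)} = 1 \cdot 10 = 10$)
$\left(-1746 + 1851\right) + v{\left(P{\left(-2 \right)},B \right)} = \left(-1746 + 1851\right) + 10 = 105 + 10 = 115$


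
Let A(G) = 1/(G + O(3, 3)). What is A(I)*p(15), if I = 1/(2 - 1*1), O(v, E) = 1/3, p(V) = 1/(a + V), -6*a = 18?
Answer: 1/16 ≈ 0.062500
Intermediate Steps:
a = -3 (a = -⅙*18 = -3)
p(V) = 1/(-3 + V)
O(v, E) = ⅓
I = 1 (I = 1/(2 - 1) = 1/1 = 1)
A(G) = 1/(⅓ + G) (A(G) = 1/(G + ⅓) = 1/(⅓ + G))
A(I)*p(15) = (3/(1 + 3*1))/(-3 + 15) = (3/(1 + 3))/12 = (3/4)*(1/12) = (3*(¼))*(1/12) = (¾)*(1/12) = 1/16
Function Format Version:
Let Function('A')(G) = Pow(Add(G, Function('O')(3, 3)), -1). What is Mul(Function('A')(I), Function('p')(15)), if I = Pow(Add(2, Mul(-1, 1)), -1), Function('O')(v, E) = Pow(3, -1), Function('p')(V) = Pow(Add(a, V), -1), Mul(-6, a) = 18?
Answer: Rational(1, 16) ≈ 0.062500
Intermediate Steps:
a = -3 (a = Mul(Rational(-1, 6), 18) = -3)
Function('p')(V) = Pow(Add(-3, V), -1)
Function('O')(v, E) = Rational(1, 3)
I = 1 (I = Pow(Add(2, -1), -1) = Pow(1, -1) = 1)
Function('A')(G) = Pow(Add(Rational(1, 3), G), -1) (Function('A')(G) = Pow(Add(G, Rational(1, 3)), -1) = Pow(Add(Rational(1, 3), G), -1))
Mul(Function('A')(I), Function('p')(15)) = Mul(Mul(3, Pow(Add(1, Mul(3, 1)), -1)), Pow(Add(-3, 15), -1)) = Mul(Mul(3, Pow(Add(1, 3), -1)), Pow(12, -1)) = Mul(Mul(3, Pow(4, -1)), Rational(1, 12)) = Mul(Mul(3, Rational(1, 4)), Rational(1, 12)) = Mul(Rational(3, 4), Rational(1, 12)) = Rational(1, 16)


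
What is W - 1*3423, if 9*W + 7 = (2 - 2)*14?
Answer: -30814/9 ≈ -3423.8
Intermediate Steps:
W = -7/9 (W = -7/9 + ((2 - 2)*14)/9 = -7/9 + (0*14)/9 = -7/9 + (1/9)*0 = -7/9 + 0 = -7/9 ≈ -0.77778)
W - 1*3423 = -7/9 - 1*3423 = -7/9 - 3423 = -30814/9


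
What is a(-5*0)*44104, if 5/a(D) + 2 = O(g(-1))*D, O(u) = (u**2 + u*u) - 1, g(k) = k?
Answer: -110260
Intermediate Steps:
O(u) = -1 + 2*u**2 (O(u) = (u**2 + u**2) - 1 = 2*u**2 - 1 = -1 + 2*u**2)
a(D) = 5/(-2 + D) (a(D) = 5/(-2 + (-1 + 2*(-1)**2)*D) = 5/(-2 + (-1 + 2*1)*D) = 5/(-2 + (-1 + 2)*D) = 5/(-2 + 1*D) = 5/(-2 + D))
a(-5*0)*44104 = (5/(-2 - 5*0))*44104 = (5/(-2 + 0))*44104 = (5/(-2))*44104 = (5*(-1/2))*44104 = -5/2*44104 = -110260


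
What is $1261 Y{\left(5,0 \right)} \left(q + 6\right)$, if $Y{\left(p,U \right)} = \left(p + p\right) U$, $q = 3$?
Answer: $0$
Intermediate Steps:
$Y{\left(p,U \right)} = 2 U p$ ($Y{\left(p,U \right)} = 2 p U = 2 U p$)
$1261 Y{\left(5,0 \right)} \left(q + 6\right) = 1261 \cdot 2 \cdot 0 \cdot 5 \left(3 + 6\right) = 1261 \cdot 0 \cdot 9 = 1261 \cdot 0 = 0$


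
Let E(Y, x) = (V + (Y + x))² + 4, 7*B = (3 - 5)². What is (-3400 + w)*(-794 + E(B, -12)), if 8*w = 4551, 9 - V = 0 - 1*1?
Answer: 437238945/196 ≈ 2.2308e+6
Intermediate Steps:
V = 10 (V = 9 - (0 - 1*1) = 9 - (0 - 1) = 9 - 1*(-1) = 9 + 1 = 10)
w = 4551/8 (w = (⅛)*4551 = 4551/8 ≈ 568.88)
B = 4/7 (B = (3 - 5)²/7 = (⅐)*(-2)² = (⅐)*4 = 4/7 ≈ 0.57143)
E(Y, x) = 4 + (10 + Y + x)² (E(Y, x) = (10 + (Y + x))² + 4 = (10 + Y + x)² + 4 = 4 + (10 + Y + x)²)
(-3400 + w)*(-794 + E(B, -12)) = (-3400 + 4551/8)*(-794 + (4 + (10 + 4/7 - 12)²)) = -22649*(-794 + (4 + (-10/7)²))/8 = -22649*(-794 + (4 + 100/49))/8 = -22649*(-794 + 296/49)/8 = -22649/8*(-38610/49) = 437238945/196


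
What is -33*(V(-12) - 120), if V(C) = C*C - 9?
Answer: -495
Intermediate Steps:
V(C) = -9 + C**2 (V(C) = C**2 - 9 = -9 + C**2)
-33*(V(-12) - 120) = -33*((-9 + (-12)**2) - 120) = -33*((-9 + 144) - 120) = -33*(135 - 120) = -33*15 = -495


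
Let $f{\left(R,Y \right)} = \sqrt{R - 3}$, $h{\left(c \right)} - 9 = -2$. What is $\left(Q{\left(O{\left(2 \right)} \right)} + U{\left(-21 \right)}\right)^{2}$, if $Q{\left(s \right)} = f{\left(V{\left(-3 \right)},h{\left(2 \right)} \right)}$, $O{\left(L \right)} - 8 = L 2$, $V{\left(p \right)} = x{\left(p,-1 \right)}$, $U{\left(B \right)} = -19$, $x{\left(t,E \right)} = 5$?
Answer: $\left(19 - \sqrt{2}\right)^{2} \approx 309.26$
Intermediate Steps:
$V{\left(p \right)} = 5$
$h{\left(c \right)} = 7$ ($h{\left(c \right)} = 9 - 2 = 7$)
$O{\left(L \right)} = 8 + 2 L$ ($O{\left(L \right)} = 8 + L 2 = 8 + 2 L$)
$f{\left(R,Y \right)} = \sqrt{-3 + R}$
$Q{\left(s \right)} = \sqrt{2}$ ($Q{\left(s \right)} = \sqrt{-3 + 5} = \sqrt{2}$)
$\left(Q{\left(O{\left(2 \right)} \right)} + U{\left(-21 \right)}\right)^{2} = \left(\sqrt{2} - 19\right)^{2} = \left(-19 + \sqrt{2}\right)^{2}$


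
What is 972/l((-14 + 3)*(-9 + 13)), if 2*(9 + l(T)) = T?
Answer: -972/31 ≈ -31.355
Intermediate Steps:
l(T) = -9 + T/2
972/l((-14 + 3)*(-9 + 13)) = 972/(-9 + ((-14 + 3)*(-9 + 13))/2) = 972/(-9 + (-11*4)/2) = 972/(-9 + (1/2)*(-44)) = 972/(-9 - 22) = 972/(-31) = 972*(-1/31) = -972/31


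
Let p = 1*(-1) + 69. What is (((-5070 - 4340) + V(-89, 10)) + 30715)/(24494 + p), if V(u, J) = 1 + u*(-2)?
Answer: 10742/12281 ≈ 0.87468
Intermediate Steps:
V(u, J) = 1 - 2*u
p = 68 (p = -1 + 69 = 68)
(((-5070 - 4340) + V(-89, 10)) + 30715)/(24494 + p) = (((-5070 - 4340) + (1 - 2*(-89))) + 30715)/(24494 + 68) = ((-9410 + (1 + 178)) + 30715)/24562 = ((-9410 + 179) + 30715)*(1/24562) = (-9231 + 30715)*(1/24562) = 21484*(1/24562) = 10742/12281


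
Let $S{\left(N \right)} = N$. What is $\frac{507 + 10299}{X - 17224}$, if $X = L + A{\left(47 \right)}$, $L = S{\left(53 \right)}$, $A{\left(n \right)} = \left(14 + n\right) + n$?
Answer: $- \frac{10806}{17063} \approx -0.6333$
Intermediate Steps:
$A{\left(n \right)} = 14 + 2 n$
$L = 53$
$X = 161$ ($X = 53 + \left(14 + 2 \cdot 47\right) = 53 + \left(14 + 94\right) = 53 + 108 = 161$)
$\frac{507 + 10299}{X - 17224} = \frac{507 + 10299}{161 - 17224} = \frac{10806}{-17063} = 10806 \left(- \frac{1}{17063}\right) = - \frac{10806}{17063}$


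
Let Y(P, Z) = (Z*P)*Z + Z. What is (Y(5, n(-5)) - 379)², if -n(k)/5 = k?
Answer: 7678441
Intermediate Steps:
n(k) = -5*k
Y(P, Z) = Z + P*Z² (Y(P, Z) = (P*Z)*Z + Z = P*Z² + Z = Z + P*Z²)
(Y(5, n(-5)) - 379)² = ((-5*(-5))*(1 + 5*(-5*(-5))) - 379)² = (25*(1 + 5*25) - 379)² = (25*(1 + 125) - 379)² = (25*126 - 379)² = (3150 - 379)² = 2771² = 7678441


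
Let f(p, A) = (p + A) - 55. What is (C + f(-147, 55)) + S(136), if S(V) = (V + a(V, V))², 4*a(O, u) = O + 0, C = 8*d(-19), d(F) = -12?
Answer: 28657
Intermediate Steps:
C = -96 (C = 8*(-12) = -96)
a(O, u) = O/4 (a(O, u) = (O + 0)/4 = O/4)
f(p, A) = -55 + A + p (f(p, A) = (A + p) - 55 = -55 + A + p)
S(V) = 25*V²/16 (S(V) = (V + V/4)² = (5*V/4)² = 25*V²/16)
(C + f(-147, 55)) + S(136) = (-96 + (-55 + 55 - 147)) + (25/16)*136² = (-96 - 147) + (25/16)*18496 = -243 + 28900 = 28657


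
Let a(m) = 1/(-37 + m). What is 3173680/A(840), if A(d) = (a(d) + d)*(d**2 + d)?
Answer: 63711626/11912715381 ≈ 0.0053482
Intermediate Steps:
A(d) = (d + d**2)*(d + 1/(-37 + d)) (A(d) = (1/(-37 + d) + d)*(d**2 + d) = (d + 1/(-37 + d))*(d + d**2) = (d + d**2)*(d + 1/(-37 + d)))
3173680/A(840) = 3173680/((840*(1 + 840 + 840*(1 + 840)*(-37 + 840))/(-37 + 840))) = 3173680/((840*(1 + 840 + 840*841*803)/803)) = 3173680/((840*(1/803)*(1 + 840 + 567271320))) = 3173680/((840*(1/803)*567272161)) = 3173680/(476508615240/803) = 3173680*(803/476508615240) = 63711626/11912715381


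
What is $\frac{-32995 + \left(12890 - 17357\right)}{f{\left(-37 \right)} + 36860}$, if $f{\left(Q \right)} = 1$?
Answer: $- \frac{37462}{36861} \approx -1.0163$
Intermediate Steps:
$\frac{-32995 + \left(12890 - 17357\right)}{f{\left(-37 \right)} + 36860} = \frac{-32995 + \left(12890 - 17357\right)}{1 + 36860} = \frac{-32995 + \left(12890 - 17357\right)}{36861} = \left(-32995 - 4467\right) \frac{1}{36861} = \left(-37462\right) \frac{1}{36861} = - \frac{37462}{36861}$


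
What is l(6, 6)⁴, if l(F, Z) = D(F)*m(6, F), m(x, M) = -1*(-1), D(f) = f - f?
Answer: 0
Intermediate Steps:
D(f) = 0
m(x, M) = 1
l(F, Z) = 0 (l(F, Z) = 0*1 = 0)
l(6, 6)⁴ = 0⁴ = 0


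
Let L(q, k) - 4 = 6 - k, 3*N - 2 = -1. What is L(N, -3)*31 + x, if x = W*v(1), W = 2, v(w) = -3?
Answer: 397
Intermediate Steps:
N = ⅓ (N = ⅔ + (⅓)*(-1) = ⅔ - ⅓ = ⅓ ≈ 0.33333)
x = -6 (x = 2*(-3) = -6)
L(q, k) = 10 - k (L(q, k) = 4 + (6 - k) = 10 - k)
L(N, -3)*31 + x = (10 - 1*(-3))*31 - 6 = (10 + 3)*31 - 6 = 13*31 - 6 = 403 - 6 = 397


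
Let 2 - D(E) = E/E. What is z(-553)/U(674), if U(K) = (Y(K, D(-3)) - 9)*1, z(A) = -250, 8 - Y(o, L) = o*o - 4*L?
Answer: 250/454273 ≈ 0.00055033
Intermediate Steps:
D(E) = 1 (D(E) = 2 - E/E = 2 - 1*1 = 2 - 1 = 1)
Y(o, L) = 8 - o² + 4*L (Y(o, L) = 8 - (o*o - 4*L) = 8 - (o² - 4*L) = 8 + (-o² + 4*L) = 8 - o² + 4*L)
U(K) = 3 - K² (U(K) = ((8 - K² + 4*1) - 9)*1 = ((8 - K² + 4) - 9)*1 = ((12 - K²) - 9)*1 = (3 - K²)*1 = 3 - K²)
z(-553)/U(674) = -250/(3 - 1*674²) = -250/(3 - 1*454276) = -250/(3 - 454276) = -250/(-454273) = -250*(-1/454273) = 250/454273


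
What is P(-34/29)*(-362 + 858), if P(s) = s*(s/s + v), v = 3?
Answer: -67456/29 ≈ -2326.1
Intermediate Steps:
P(s) = 4*s (P(s) = s*(s/s + 3) = s*(1 + 3) = s*4 = 4*s)
P(-34/29)*(-362 + 858) = (4*(-34/29))*(-362 + 858) = (4*(-34*1/29))*496 = (4*(-34/29))*496 = -136/29*496 = -67456/29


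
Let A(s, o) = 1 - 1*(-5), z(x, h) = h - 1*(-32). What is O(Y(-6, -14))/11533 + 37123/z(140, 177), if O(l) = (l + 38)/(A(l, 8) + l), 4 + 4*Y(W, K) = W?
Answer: 157736408/888041 ≈ 177.62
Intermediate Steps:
z(x, h) = 32 + h (z(x, h) = h + 32 = 32 + h)
Y(W, K) = -1 + W/4
A(s, o) = 6 (A(s, o) = 1 + 5 = 6)
O(l) = (38 + l)/(6 + l) (O(l) = (l + 38)/(6 + l) = (38 + l)/(6 + l))
O(Y(-6, -14))/11533 + 37123/z(140, 177) = ((38 + (-1 + (¼)*(-6)))/(6 + (-1 + (¼)*(-6))))/11533 + 37123/(32 + 177) = ((38 + (-1 - 3/2))/(6 + (-1 - 3/2)))*(1/11533) + 37123/209 = ((38 - 5/2)/(6 - 5/2))*(1/11533) + 37123*(1/209) = ((71/2)/(7/2))*(1/11533) + 37123/209 = ((2/7)*(71/2))*(1/11533) + 37123/209 = (71/7)*(1/11533) + 37123/209 = 71/80731 + 37123/209 = 157736408/888041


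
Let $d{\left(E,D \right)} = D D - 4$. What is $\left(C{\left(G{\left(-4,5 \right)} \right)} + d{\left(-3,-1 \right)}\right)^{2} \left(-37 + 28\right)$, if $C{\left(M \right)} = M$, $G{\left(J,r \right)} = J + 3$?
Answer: $-144$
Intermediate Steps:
$G{\left(J,r \right)} = 3 + J$
$d{\left(E,D \right)} = -4 + D^{2}$ ($d{\left(E,D \right)} = D^{2} - 4 = -4 + D^{2}$)
$\left(C{\left(G{\left(-4,5 \right)} \right)} + d{\left(-3,-1 \right)}\right)^{2} \left(-37 + 28\right) = \left(\left(3 - 4\right) - \left(4 - \left(-1\right)^{2}\right)\right)^{2} \left(-37 + 28\right) = \left(-1 + \left(-4 + 1\right)\right)^{2} \left(-9\right) = \left(-1 - 3\right)^{2} \left(-9\right) = \left(-4\right)^{2} \left(-9\right) = 16 \left(-9\right) = -144$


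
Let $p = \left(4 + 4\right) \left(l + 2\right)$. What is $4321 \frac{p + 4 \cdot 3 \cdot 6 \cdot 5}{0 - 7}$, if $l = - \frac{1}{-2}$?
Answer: $- \frac{1641980}{7} \approx -2.3457 \cdot 10^{5}$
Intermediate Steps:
$l = \frac{1}{2}$ ($l = \left(-1\right) \left(- \frac{1}{2}\right) = \frac{1}{2} \approx 0.5$)
$p = 20$ ($p = \left(4 + 4\right) \left(\frac{1}{2} + 2\right) = 8 \cdot \frac{5}{2} = 20$)
$4321 \frac{p + 4 \cdot 3 \cdot 6 \cdot 5}{0 - 7} = 4321 \frac{20 + 4 \cdot 3 \cdot 6 \cdot 5}{0 - 7} = 4321 \frac{20 + 4 \cdot 18 \cdot 5}{-7} = 4321 \left(20 + 4 \cdot 90\right) \left(- \frac{1}{7}\right) = 4321 \left(20 + 360\right) \left(- \frac{1}{7}\right) = 4321 \cdot 380 \left(- \frac{1}{7}\right) = 4321 \left(- \frac{380}{7}\right) = - \frac{1641980}{7}$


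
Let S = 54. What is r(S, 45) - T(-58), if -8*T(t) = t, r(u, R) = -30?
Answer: -149/4 ≈ -37.250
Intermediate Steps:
T(t) = -t/8
r(S, 45) - T(-58) = -30 - (-1)*(-58)/8 = -30 - 1*29/4 = -30 - 29/4 = -149/4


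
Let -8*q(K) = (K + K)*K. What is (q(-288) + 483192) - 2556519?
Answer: -2094063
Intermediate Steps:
q(K) = -K²/4 (q(K) = -(K + K)*K/8 = -2*K*K/8 = -K²/4)
(q(-288) + 483192) - 2556519 = (-¼*(-288)² + 483192) - 2556519 = (-¼*82944 + 483192) - 2556519 = (-20736 + 483192) - 2556519 = 462456 - 2556519 = -2094063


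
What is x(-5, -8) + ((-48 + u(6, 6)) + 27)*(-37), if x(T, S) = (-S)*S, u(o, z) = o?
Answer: 491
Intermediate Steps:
x(T, S) = -S²
x(-5, -8) + ((-48 + u(6, 6)) + 27)*(-37) = -1*(-8)² + ((-48 + 6) + 27)*(-37) = -1*64 + (-42 + 27)*(-37) = -64 - 15*(-37) = -64 + 555 = 491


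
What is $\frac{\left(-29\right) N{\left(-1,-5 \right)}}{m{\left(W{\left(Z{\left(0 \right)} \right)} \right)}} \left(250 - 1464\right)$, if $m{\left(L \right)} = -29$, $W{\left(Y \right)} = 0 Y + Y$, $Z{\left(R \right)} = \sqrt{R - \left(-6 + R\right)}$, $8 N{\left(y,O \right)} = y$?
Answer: $\frac{607}{4} \approx 151.75$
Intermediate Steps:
$N{\left(y,O \right)} = \frac{y}{8}$
$Z{\left(R \right)} = \sqrt{6}$
$W{\left(Y \right)} = Y$ ($W{\left(Y \right)} = 0 + Y = Y$)
$\frac{\left(-29\right) N{\left(-1,-5 \right)}}{m{\left(W{\left(Z{\left(0 \right)} \right)} \right)}} \left(250 - 1464\right) = \frac{\left(-29\right) \frac{1}{8} \left(-1\right)}{-29} \left(250 - 1464\right) = \left(-29\right) \left(- \frac{1}{8}\right) \left(- \frac{1}{29}\right) \left(-1214\right) = \frac{29}{8} \left(- \frac{1}{29}\right) \left(-1214\right) = \left(- \frac{1}{8}\right) \left(-1214\right) = \frac{607}{4}$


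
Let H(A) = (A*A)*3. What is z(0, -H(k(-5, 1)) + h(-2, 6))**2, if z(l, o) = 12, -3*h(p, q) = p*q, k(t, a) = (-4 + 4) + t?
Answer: 144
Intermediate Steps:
k(t, a) = t (k(t, a) = 0 + t = t)
h(p, q) = -p*q/3
H(A) = 3*A**2 (H(A) = A**2*3 = 3*A**2)
z(0, -H(k(-5, 1)) + h(-2, 6))**2 = 12**2 = 144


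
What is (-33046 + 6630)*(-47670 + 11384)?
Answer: 958530976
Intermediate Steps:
(-33046 + 6630)*(-47670 + 11384) = -26416*(-36286) = 958530976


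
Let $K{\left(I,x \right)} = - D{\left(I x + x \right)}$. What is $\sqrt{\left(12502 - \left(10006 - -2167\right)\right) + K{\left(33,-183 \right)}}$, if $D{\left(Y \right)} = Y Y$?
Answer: $i \sqrt{38712955} \approx 6222.0 i$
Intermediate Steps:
$D{\left(Y \right)} = Y^{2}$
$K{\left(I,x \right)} = - \left(x + I x\right)^{2}$ ($K{\left(I,x \right)} = - \left(I x + x\right)^{2} = - \left(x + I x\right)^{2}$)
$\sqrt{\left(12502 - \left(10006 - -2167\right)\right) + K{\left(33,-183 \right)}} = \sqrt{\left(12502 - \left(10006 - -2167\right)\right) - \left(-183\right)^{2} \left(1 + 33\right)^{2}} = \sqrt{\left(12502 - \left(10006 + 2167\right)\right) - 33489 \cdot 34^{2}} = \sqrt{\left(12502 - 12173\right) - 33489 \cdot 1156} = \sqrt{\left(12502 - 12173\right) - 38713284} = \sqrt{329 - 38713284} = \sqrt{-38712955} = i \sqrt{38712955}$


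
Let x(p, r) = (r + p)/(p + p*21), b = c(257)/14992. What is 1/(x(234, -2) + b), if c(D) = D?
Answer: 19294704/1200295 ≈ 16.075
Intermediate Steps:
b = 257/14992 ≈ 0.017142
x(p, r) = (p + r)/(22*p) (x(p, r) = (p + r)/(p + 21*p) = (p + r)/((22*p)) = (p + r)*(1/(22*p)) = (p + r)/(22*p))
1/(x(234, -2) + b) = 1/((1/22)*(234 - 2)/234 + 257/14992) = 1/((1/22)*(1/234)*232 + 257/14992) = 1/(58/1287 + 257/14992) = 1/(1200295/19294704) = 19294704/1200295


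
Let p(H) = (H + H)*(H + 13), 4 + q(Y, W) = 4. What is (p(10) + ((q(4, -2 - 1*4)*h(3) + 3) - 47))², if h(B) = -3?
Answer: 173056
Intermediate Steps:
q(Y, W) = 0 (q(Y, W) = -4 + 4 = 0)
p(H) = 2*H*(13 + H) (p(H) = (2*H)*(13 + H) = 2*H*(13 + H))
(p(10) + ((q(4, -2 - 1*4)*h(3) + 3) - 47))² = (2*10*(13 + 10) + ((0*(-3) + 3) - 47))² = (2*10*23 + ((0 + 3) - 47))² = (460 + (3 - 47))² = (460 - 44)² = 416² = 173056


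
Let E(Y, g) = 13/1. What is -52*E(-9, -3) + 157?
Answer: -519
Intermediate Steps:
E(Y, g) = 13 (E(Y, g) = 13*1 = 13)
-52*E(-9, -3) + 157 = -52*13 + 157 = -676 + 157 = -519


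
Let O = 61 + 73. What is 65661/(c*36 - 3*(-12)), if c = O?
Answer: 21887/1620 ≈ 13.510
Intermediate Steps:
O = 134
c = 134
65661/(c*36 - 3*(-12)) = 65661/(134*36 - 3*(-12)) = 65661/(4824 + 36) = 65661/4860 = 65661*(1/4860) = 21887/1620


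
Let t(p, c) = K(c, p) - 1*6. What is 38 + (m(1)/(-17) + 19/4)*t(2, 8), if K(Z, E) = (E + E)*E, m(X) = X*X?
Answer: 1611/34 ≈ 47.382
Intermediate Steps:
m(X) = X²
K(Z, E) = 2*E² (K(Z, E) = (2*E)*E = 2*E²)
t(p, c) = -6 + 2*p² (t(p, c) = 2*p² - 1*6 = 2*p² - 6 = -6 + 2*p²)
38 + (m(1)/(-17) + 19/4)*t(2, 8) = 38 + (1²/(-17) + 19/4)*(-6 + 2*2²) = 38 + (1*(-1/17) + 19*(¼))*(-6 + 2*4) = 38 + (-1/17 + 19/4)*(-6 + 8) = 38 + (319/68)*2 = 38 + 319/34 = 1611/34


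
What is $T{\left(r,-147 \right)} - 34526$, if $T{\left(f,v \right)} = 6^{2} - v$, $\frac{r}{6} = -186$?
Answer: $-34343$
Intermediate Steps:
$r = -1116$ ($r = 6 \left(-186\right) = -1116$)
$T{\left(f,v \right)} = 36 - v$
$T{\left(r,-147 \right)} - 34526 = \left(36 - -147\right) - 34526 = \left(36 + 147\right) - 34526 = 183 - 34526 = -34343$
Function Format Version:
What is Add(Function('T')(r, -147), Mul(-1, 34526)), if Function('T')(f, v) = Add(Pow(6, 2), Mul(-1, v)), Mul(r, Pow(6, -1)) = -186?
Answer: -34343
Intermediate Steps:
r = -1116 (r = Mul(6, -186) = -1116)
Function('T')(f, v) = Add(36, Mul(-1, v))
Add(Function('T')(r, -147), Mul(-1, 34526)) = Add(Add(36, Mul(-1, -147)), Mul(-1, 34526)) = Add(Add(36, 147), -34526) = Add(183, -34526) = -34343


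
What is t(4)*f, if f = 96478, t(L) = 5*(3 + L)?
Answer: 3376730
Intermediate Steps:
t(L) = 15 + 5*L
t(4)*f = (15 + 5*4)*96478 = (15 + 20)*96478 = 35*96478 = 3376730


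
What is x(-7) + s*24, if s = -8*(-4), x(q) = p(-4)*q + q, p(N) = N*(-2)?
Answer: 705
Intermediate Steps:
p(N) = -2*N
x(q) = 9*q (x(q) = (-2*(-4))*q + q = 8*q + q = 9*q)
s = 32
x(-7) + s*24 = 9*(-7) + 32*24 = -63 + 768 = 705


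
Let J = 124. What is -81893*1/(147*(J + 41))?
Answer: -11699/3465 ≈ -3.3763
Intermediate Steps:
-81893*1/(147*(J + 41)) = -81893*1/(147*(124 + 41)) = -81893/(147*165) = -81893/24255 = -81893*1/24255 = -11699/3465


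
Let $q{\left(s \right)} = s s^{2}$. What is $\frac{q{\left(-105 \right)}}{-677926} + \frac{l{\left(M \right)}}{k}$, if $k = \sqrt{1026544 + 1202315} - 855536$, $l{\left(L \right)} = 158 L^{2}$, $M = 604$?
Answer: $- \frac{32583855898105163683}{496200897768521662} - \frac{172922784 \sqrt{247651}}{731939618437} \approx -65.784$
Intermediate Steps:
$q{\left(s \right)} = s^{3}$
$k = -855536 + 3 \sqrt{247651}$ ($k = \sqrt{2228859} - 855536 = 3 \sqrt{247651} - 855536 = -855536 + 3 \sqrt{247651} \approx -8.5404 \cdot 10^{5}$)
$\frac{q{\left(-105 \right)}}{-677926} + \frac{l{\left(M \right)}}{k} = \frac{\left(-105\right)^{3}}{-677926} + \frac{158 \cdot 604^{2}}{-855536 + 3 \sqrt{247651}} = \left(-1157625\right) \left(- \frac{1}{677926}\right) + \frac{158 \cdot 364816}{-855536 + 3 \sqrt{247651}} = \frac{1157625}{677926} + \frac{57640928}{-855536 + 3 \sqrt{247651}}$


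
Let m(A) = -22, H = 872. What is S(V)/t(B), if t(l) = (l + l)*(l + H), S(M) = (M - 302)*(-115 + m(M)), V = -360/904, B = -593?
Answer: -4681427/37391022 ≈ -0.12520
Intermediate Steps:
V = -45/113 (V = -360*1/904 = -45/113 ≈ -0.39823)
S(M) = 41374 - 137*M (S(M) = (M - 302)*(-115 - 22) = (-302 + M)*(-137) = 41374 - 137*M)
t(l) = 2*l*(872 + l) (t(l) = (l + l)*(l + 872) = (2*l)*(872 + l) = 2*l*(872 + l))
S(V)/t(B) = (41374 - 137*(-45/113))/((2*(-593)*(872 - 593))) = (41374 + 6165/113)/((2*(-593)*279)) = (4681427/113)/(-330894) = (4681427/113)*(-1/330894) = -4681427/37391022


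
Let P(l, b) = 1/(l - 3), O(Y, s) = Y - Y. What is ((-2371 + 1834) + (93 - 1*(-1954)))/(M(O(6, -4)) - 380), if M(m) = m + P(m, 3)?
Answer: -4530/1141 ≈ -3.9702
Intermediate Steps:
O(Y, s) = 0
P(l, b) = 1/(-3 + l)
M(m) = m + 1/(-3 + m)
((-2371 + 1834) + (93 - 1*(-1954)))/(M(O(6, -4)) - 380) = ((-2371 + 1834) + (93 - 1*(-1954)))/((1 + 0*(-3 + 0))/(-3 + 0) - 380) = (-537 + (93 + 1954))/((1 + 0*(-3))/(-3) - 380) = (-537 + 2047)/(-(1 + 0)/3 - 380) = 1510/(-1/3*1 - 380) = 1510/(-1/3 - 380) = 1510/(-1141/3) = 1510*(-3/1141) = -4530/1141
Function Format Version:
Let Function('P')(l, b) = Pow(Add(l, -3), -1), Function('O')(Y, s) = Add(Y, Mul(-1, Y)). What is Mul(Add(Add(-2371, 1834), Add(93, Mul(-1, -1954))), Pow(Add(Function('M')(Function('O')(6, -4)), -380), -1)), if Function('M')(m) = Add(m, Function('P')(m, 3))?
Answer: Rational(-4530, 1141) ≈ -3.9702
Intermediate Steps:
Function('O')(Y, s) = 0
Function('P')(l, b) = Pow(Add(-3, l), -1)
Function('M')(m) = Add(m, Pow(Add(-3, m), -1))
Mul(Add(Add(-2371, 1834), Add(93, Mul(-1, -1954))), Pow(Add(Function('M')(Function('O')(6, -4)), -380), -1)) = Mul(Add(Add(-2371, 1834), Add(93, Mul(-1, -1954))), Pow(Add(Mul(Pow(Add(-3, 0), -1), Add(1, Mul(0, Add(-3, 0)))), -380), -1)) = Mul(Add(-537, Add(93, 1954)), Pow(Add(Mul(Pow(-3, -1), Add(1, Mul(0, -3))), -380), -1)) = Mul(Add(-537, 2047), Pow(Add(Mul(Rational(-1, 3), Add(1, 0)), -380), -1)) = Mul(1510, Pow(Add(Mul(Rational(-1, 3), 1), -380), -1)) = Mul(1510, Pow(Add(Rational(-1, 3), -380), -1)) = Mul(1510, Pow(Rational(-1141, 3), -1)) = Mul(1510, Rational(-3, 1141)) = Rational(-4530, 1141)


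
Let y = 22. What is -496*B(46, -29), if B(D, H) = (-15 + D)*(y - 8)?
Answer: -215264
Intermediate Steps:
B(D, H) = -210 + 14*D (B(D, H) = (-15 + D)*(22 - 8) = (-15 + D)*14 = -210 + 14*D)
-496*B(46, -29) = -496*(-210 + 14*46) = -496*(-210 + 644) = -496*434 = -215264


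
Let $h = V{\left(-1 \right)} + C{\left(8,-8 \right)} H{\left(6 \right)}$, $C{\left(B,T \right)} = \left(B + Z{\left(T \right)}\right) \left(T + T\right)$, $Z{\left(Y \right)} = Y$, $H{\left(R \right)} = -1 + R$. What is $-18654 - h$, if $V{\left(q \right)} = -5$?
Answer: $-18649$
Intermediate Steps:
$C{\left(B,T \right)} = 2 T \left(B + T\right)$ ($C{\left(B,T \right)} = \left(B + T\right) \left(T + T\right) = \left(B + T\right) 2 T = 2 T \left(B + T\right)$)
$h = -5$ ($h = -5 + 2 \left(-8\right) \left(8 - 8\right) \left(-1 + 6\right) = -5 + 2 \left(-8\right) 0 \cdot 5 = -5 + 0 \cdot 5 = -5 + 0 = -5$)
$-18654 - h = -18654 - -5 = -18654 + 5 = -18649$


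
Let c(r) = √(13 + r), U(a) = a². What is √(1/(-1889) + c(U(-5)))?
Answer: √(-1889 + 3568321*√38)/1889 ≈ 2.4827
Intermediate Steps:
√(1/(-1889) + c(U(-5))) = √(1/(-1889) + √(13 + (-5)²)) = √(-1/1889 + √(13 + 25)) = √(-1/1889 + √38)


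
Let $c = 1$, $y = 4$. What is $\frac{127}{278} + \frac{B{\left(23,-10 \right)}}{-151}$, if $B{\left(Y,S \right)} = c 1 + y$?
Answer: $\frac{17787}{41978} \approx 0.42372$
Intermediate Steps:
$B{\left(Y,S \right)} = 5$ ($B{\left(Y,S \right)} = 1 \cdot 1 + 4 = 1 + 4 = 5$)
$\frac{127}{278} + \frac{B{\left(23,-10 \right)}}{-151} = \frac{127}{278} + \frac{5}{-151} = 127 \cdot \frac{1}{278} + 5 \left(- \frac{1}{151}\right) = \frac{127}{278} - \frac{5}{151} = \frac{17787}{41978}$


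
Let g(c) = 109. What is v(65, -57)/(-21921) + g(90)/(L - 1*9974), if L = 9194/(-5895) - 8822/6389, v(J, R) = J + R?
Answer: -92998032695303/8237101909496046 ≈ -0.011290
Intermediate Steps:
L = -110746156/37663155 (L = 9194*(-1/5895) - 8822*1/6389 = -9194/5895 - 8822/6389 = -110746156/37663155 ≈ -2.9404)
v(65, -57)/(-21921) + g(90)/(L - 1*9974) = (65 - 57)/(-21921) + 109/(-110746156/37663155 - 1*9974) = 8*(-1/21921) + 109/(-110746156/37663155 - 9974) = -8/21921 + 109/(-375763054126/37663155) = -8/21921 + 109*(-37663155/375763054126) = -8/21921 - 4105283895/375763054126 = -92998032695303/8237101909496046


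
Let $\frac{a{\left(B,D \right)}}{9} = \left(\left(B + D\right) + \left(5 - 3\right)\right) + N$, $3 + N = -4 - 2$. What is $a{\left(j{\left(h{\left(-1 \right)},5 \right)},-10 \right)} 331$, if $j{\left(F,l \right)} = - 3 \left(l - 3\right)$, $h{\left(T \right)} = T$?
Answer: $-68517$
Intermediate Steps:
$j{\left(F,l \right)} = 9 - 3 l$ ($j{\left(F,l \right)} = - 3 \left(-3 + l\right) = 9 - 3 l$)
$N = -9$ ($N = -3 - 6 = -9$)
$a{\left(B,D \right)} = -63 + 9 B + 9 D$ ($a{\left(B,D \right)} = 9 \left(\left(\left(B + D\right) + \left(5 - 3\right)\right) - 9\right) = 9 \left(\left(\left(B + D\right) + 2\right) - 9\right) = 9 \left(\left(2 + B + D\right) - 9\right) = 9 \left(-7 + B + D\right) = -63 + 9 B + 9 D$)
$a{\left(j{\left(h{\left(-1 \right)},5 \right)},-10 \right)} 331 = \left(-63 + 9 \left(9 - 15\right) + 9 \left(-10\right)\right) 331 = \left(-63 + 9 \left(9 - 15\right) - 90\right) 331 = \left(-63 + 9 \left(-6\right) - 90\right) 331 = \left(-63 - 54 - 90\right) 331 = \left(-207\right) 331 = -68517$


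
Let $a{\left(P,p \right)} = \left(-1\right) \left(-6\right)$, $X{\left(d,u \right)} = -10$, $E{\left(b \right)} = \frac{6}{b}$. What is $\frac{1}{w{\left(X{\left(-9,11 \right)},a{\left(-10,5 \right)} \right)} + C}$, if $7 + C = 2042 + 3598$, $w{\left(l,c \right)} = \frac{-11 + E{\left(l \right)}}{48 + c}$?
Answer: $\frac{135}{760426} \approx 0.00017753$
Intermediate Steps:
$a{\left(P,p \right)} = 6$
$w{\left(l,c \right)} = \frac{-11 + \frac{6}{l}}{48 + c}$
$C = 5633$ ($C = -7 + \left(2042 + 3598\right) = -7 + 5640 = 5633$)
$\frac{1}{w{\left(X{\left(-9,11 \right)},a{\left(-10,5 \right)} \right)} + C} = \frac{1}{\frac{6 - -110}{\left(-10\right) \left(48 + 6\right)} + 5633} = \frac{1}{- \frac{6 + 110}{10 \cdot 54} + 5633} = \frac{1}{\left(- \frac{1}{10}\right) \frac{1}{54} \cdot 116 + 5633} = \frac{1}{- \frac{29}{135} + 5633} = \frac{1}{\frac{760426}{135}} = \frac{135}{760426}$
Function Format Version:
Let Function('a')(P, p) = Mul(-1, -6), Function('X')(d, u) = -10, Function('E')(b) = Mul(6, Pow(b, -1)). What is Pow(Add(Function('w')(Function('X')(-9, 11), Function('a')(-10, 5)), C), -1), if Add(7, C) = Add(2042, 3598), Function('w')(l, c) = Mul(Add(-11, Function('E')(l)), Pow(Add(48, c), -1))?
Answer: Rational(135, 760426) ≈ 0.00017753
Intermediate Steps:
Function('a')(P, p) = 6
Function('w')(l, c) = Mul(Pow(Add(48, c), -1), Add(-11, Mul(6, Pow(l, -1)))) (Function('w')(l, c) = Mul(Add(-11, Mul(6, Pow(l, -1))), Pow(Add(48, c), -1)) = Mul(Pow(Add(48, c), -1), Add(-11, Mul(6, Pow(l, -1)))))
C = 5633 (C = Add(-7, Add(2042, 3598)) = Add(-7, 5640) = 5633)
Pow(Add(Function('w')(Function('X')(-9, 11), Function('a')(-10, 5)), C), -1) = Pow(Add(Mul(Pow(-10, -1), Pow(Add(48, 6), -1), Add(6, Mul(-11, -10))), 5633), -1) = Pow(Add(Mul(Rational(-1, 10), Pow(54, -1), Add(6, 110)), 5633), -1) = Pow(Add(Mul(Rational(-1, 10), Rational(1, 54), 116), 5633), -1) = Pow(Add(Rational(-29, 135), 5633), -1) = Pow(Rational(760426, 135), -1) = Rational(135, 760426)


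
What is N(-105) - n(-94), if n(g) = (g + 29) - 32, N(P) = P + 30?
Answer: 22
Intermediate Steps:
N(P) = 30 + P
n(g) = -3 + g (n(g) = (29 + g) - 32 = -3 + g)
N(-105) - n(-94) = (30 - 105) - (-3 - 94) = -75 - 1*(-97) = -75 + 97 = 22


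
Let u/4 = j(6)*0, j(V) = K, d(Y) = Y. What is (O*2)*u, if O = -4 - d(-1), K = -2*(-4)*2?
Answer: 0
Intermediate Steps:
K = 16 (K = 8*2 = 16)
j(V) = 16
u = 0 (u = 4*(16*0) = 4*0 = 0)
O = -3 (O = -4 - 1*(-1) = -4 + 1 = -3)
(O*2)*u = -3*2*0 = -6*0 = 0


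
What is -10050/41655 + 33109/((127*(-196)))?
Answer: -108621333/69125084 ≈ -1.5714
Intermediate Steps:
-10050/41655 + 33109/((127*(-196))) = -10050*1/41655 + 33109/(-24892) = -670/2777 + 33109*(-1/24892) = -670/2777 - 33109/24892 = -108621333/69125084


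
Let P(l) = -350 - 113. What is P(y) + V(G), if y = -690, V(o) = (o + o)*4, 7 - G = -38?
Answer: -103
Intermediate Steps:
G = 45 (G = 7 - 1*(-38) = 7 + 38 = 45)
V(o) = 8*o (V(o) = (2*o)*4 = 8*o)
P(l) = -463
P(y) + V(G) = -463 + 8*45 = -463 + 360 = -103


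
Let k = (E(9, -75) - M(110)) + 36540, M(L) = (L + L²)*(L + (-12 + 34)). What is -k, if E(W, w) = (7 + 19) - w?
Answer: 1575079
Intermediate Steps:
E(W, w) = 26 - w
M(L) = (22 + L)*(L + L²) (M(L) = (L + L²)*(L + 22) = (L + L²)*(22 + L) = (22 + L)*(L + L²))
k = -1575079 (k = ((26 - 1*(-75)) - 110*(22 + 110² + 23*110)) + 36540 = ((26 + 75) - 110*(22 + 12100 + 2530)) + 36540 = (101 - 110*14652) + 36540 = (101 - 1*1611720) + 36540 = (101 - 1611720) + 36540 = -1611619 + 36540 = -1575079)
-k = -1*(-1575079) = 1575079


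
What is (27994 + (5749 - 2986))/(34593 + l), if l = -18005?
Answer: 30757/16588 ≈ 1.8542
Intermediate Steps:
(27994 + (5749 - 2986))/(34593 + l) = (27994 + (5749 - 2986))/(34593 - 18005) = (27994 + 2763)/16588 = 30757*(1/16588) = 30757/16588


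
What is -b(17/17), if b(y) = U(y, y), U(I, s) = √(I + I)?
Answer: -√2 ≈ -1.4142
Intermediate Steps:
U(I, s) = √2*√I (U(I, s) = √(2*I) = √2*√I)
b(y) = √2*√y
-b(17/17) = -√2*√(17/17) = -√2*√(17*(1/17)) = -√2*√1 = -√2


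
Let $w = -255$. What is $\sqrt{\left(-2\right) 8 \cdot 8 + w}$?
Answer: $i \sqrt{383} \approx 19.57 i$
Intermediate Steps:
$\sqrt{\left(-2\right) 8 \cdot 8 + w} = \sqrt{\left(-2\right) 8 \cdot 8 - 255} = \sqrt{\left(-16\right) 8 - 255} = \sqrt{-128 - 255} = \sqrt{-383} = i \sqrt{383}$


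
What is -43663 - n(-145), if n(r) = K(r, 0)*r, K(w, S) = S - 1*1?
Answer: -43808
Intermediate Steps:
K(w, S) = -1 + S (K(w, S) = S - 1 = -1 + S)
n(r) = -r (n(r) = (-1 + 0)*r = -r)
-43663 - n(-145) = -43663 - (-1)*(-145) = -43663 - 1*145 = -43663 - 145 = -43808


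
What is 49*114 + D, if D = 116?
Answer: 5702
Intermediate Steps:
49*114 + D = 49*114 + 116 = 5586 + 116 = 5702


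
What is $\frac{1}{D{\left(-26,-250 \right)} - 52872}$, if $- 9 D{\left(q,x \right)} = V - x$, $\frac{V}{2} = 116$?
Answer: $- \frac{9}{476330} \approx -1.8894 \cdot 10^{-5}$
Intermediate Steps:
$V = 232$ ($V = 2 \cdot 116 = 232$)
$D{\left(q,x \right)} = - \frac{232}{9} + \frac{x}{9}$ ($D{\left(q,x \right)} = - \frac{232 - x}{9} = - \frac{232}{9} + \frac{x}{9}$)
$\frac{1}{D{\left(-26,-250 \right)} - 52872} = \frac{1}{\left(- \frac{232}{9} + \frac{1}{9} \left(-250\right)\right) - 52872} = \frac{1}{\left(- \frac{232}{9} - \frac{250}{9}\right) - 52872} = \frac{1}{- \frac{482}{9} - 52872} = \frac{1}{- \frac{476330}{9}} = - \frac{9}{476330}$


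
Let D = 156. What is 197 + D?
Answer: 353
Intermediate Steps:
197 + D = 197 + 156 = 353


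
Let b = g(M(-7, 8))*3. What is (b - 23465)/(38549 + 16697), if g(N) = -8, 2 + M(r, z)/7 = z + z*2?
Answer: -23489/55246 ≈ -0.42517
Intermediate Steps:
M(r, z) = -14 + 21*z (M(r, z) = -14 + 7*(z + z*2) = -14 + 7*(z + 2*z) = -14 + 7*(3*z) = -14 + 21*z)
b = -24 (b = -8*3 = -24)
(b - 23465)/(38549 + 16697) = (-24 - 23465)/(38549 + 16697) = -23489/55246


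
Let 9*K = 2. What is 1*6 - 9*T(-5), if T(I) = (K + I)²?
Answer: -1795/9 ≈ -199.44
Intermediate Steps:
K = 2/9 (K = (⅑)*2 = 2/9 ≈ 0.22222)
T(I) = (2/9 + I)²
1*6 - 9*T(-5) = 1*6 - (2 + 9*(-5))²/9 = 6 - (2 - 45)²/9 = 6 - (-43)²/9 = 6 - 1849/9 = -1795/9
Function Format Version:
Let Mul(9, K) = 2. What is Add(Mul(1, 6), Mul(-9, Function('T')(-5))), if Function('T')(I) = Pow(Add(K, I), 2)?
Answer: Rational(-1795, 9) ≈ -199.44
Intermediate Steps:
K = Rational(2, 9) (K = Mul(Rational(1, 9), 2) = Rational(2, 9) ≈ 0.22222)
Function('T')(I) = Pow(Add(Rational(2, 9), I), 2)
Add(Mul(1, 6), Mul(-9, Function('T')(-5))) = Add(Mul(1, 6), Mul(-9, Mul(Rational(1, 81), Pow(Add(2, Mul(9, -5)), 2)))) = Add(6, Mul(-9, Mul(Rational(1, 81), Pow(Add(2, -45), 2)))) = Add(6, Mul(-9, Mul(Rational(1, 81), Pow(-43, 2)))) = Add(6, Mul(-9, Mul(Rational(1, 81), 1849))) = Add(6, Mul(-9, Rational(1849, 81))) = Add(6, Rational(-1849, 9)) = Rational(-1795, 9)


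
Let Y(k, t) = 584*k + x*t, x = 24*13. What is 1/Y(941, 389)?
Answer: 1/670912 ≈ 1.4905e-6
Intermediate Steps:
x = 312
Y(k, t) = 312*t + 584*k (Y(k, t) = 584*k + 312*t = 312*t + 584*k)
1/Y(941, 389) = 1/(312*389 + 584*941) = 1/(121368 + 549544) = 1/670912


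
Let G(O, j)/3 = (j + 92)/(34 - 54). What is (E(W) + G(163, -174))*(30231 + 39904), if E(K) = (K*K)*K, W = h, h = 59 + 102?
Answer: 585387851191/2 ≈ 2.9269e+11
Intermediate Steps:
h = 161
G(O, j) = -69/5 - 3*j/20 (G(O, j) = 3*((j + 92)/(34 - 54)) = 3*((92 + j)/(-20)) = 3*((92 + j)*(-1/20)) = 3*(-23/5 - j/20) = -69/5 - 3*j/20)
W = 161
E(K) = K**3 (E(K) = K**2*K = K**3)
(E(W) + G(163, -174))*(30231 + 39904) = (161**3 + (-69/5 - 3/20*(-174)))*(30231 + 39904) = (4173281 + (-69/5 + 261/10))*70135 = (4173281 + 123/10)*70135 = (41732933/10)*70135 = 585387851191/2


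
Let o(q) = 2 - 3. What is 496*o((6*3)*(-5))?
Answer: -496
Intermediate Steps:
o(q) = -1
496*o((6*3)*(-5)) = 496*(-1) = -496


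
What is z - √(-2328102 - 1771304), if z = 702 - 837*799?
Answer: -668061 - I*√4099406 ≈ -6.6806e+5 - 2024.7*I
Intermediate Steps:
z = -668061 (z = 702 - 668763 = -668061)
z - √(-2328102 - 1771304) = -668061 - √(-2328102 - 1771304) = -668061 - √(-4099406) = -668061 - I*√4099406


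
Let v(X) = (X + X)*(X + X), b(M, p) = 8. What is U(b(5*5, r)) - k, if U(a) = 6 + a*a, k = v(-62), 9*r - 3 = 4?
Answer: -15306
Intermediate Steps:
r = 7/9 (r = 1/3 + (1/9)*4 = 1/3 + 4/9 = 7/9 ≈ 0.77778)
v(X) = 4*X**2 (v(X) = (2*X)*(2*X) = 4*X**2)
k = 15376 (k = 4*(-62)**2 = 4*3844 = 15376)
U(a) = 6 + a**2
U(b(5*5, r)) - k = (6 + 8**2) - 1*15376 = (6 + 64) - 15376 = 70 - 15376 = -15306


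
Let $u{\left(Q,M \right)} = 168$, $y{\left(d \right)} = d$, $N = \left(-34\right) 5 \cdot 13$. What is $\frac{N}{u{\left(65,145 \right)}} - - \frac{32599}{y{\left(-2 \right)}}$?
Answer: $- \frac{1370263}{84} \approx -16313.0$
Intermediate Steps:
$N = -2210$ ($N = \left(-170\right) 13 = -2210$)
$\frac{N}{u{\left(65,145 \right)}} - - \frac{32599}{y{\left(-2 \right)}} = - \frac{2210}{168} - - \frac{32599}{-2} = \left(-2210\right) \frac{1}{168} - \left(-32599\right) \left(- \frac{1}{2}\right) = - \frac{1105}{84} - \frac{32599}{2} = - \frac{1370263}{84}$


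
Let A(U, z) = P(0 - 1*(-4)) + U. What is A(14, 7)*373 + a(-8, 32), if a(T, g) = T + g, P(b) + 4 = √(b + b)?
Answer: 3754 + 746*√2 ≈ 4809.0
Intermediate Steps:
P(b) = -4 + √2*√b (P(b) = -4 + √(b + b) = -4 + √(2*b) = -4 + √2*√b)
A(U, z) = -4 + U + 2*√2 (A(U, z) = (-4 + √2*√(0 - 1*(-4))) + U = (-4 + √2*√(0 + 4)) + U = (-4 + √2*√4) + U = (-4 + √2*2) + U = (-4 + 2*√2) + U = -4 + U + 2*√2)
A(14, 7)*373 + a(-8, 32) = (-4 + 14 + 2*√2)*373 + (-8 + 32) = (10 + 2*√2)*373 + 24 = (3730 + 746*√2) + 24 = 3754 + 746*√2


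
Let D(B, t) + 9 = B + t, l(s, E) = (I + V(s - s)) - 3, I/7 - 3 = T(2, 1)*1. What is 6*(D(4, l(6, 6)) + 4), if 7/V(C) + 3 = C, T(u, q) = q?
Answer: 130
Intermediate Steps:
V(C) = 7/(-3 + C)
I = 28 (I = 21 + 7*(1*1) = 21 + 7*1 = 21 + 7 = 28)
l(s, E) = 68/3 (l(s, E) = (28 + 7/(-3 + (s - s))) - 3 = (28 + 7/(-3 + 0)) - 3 = (28 + 7/(-3)) - 3 = (28 + 7*(-1/3)) - 3 = (28 - 7/3) - 3 = 77/3 - 3 = 68/3)
D(B, t) = -9 + B + t (D(B, t) = -9 + (B + t) = -9 + B + t)
6*(D(4, l(6, 6)) + 4) = 6*((-9 + 4 + 68/3) + 4) = 6*(53/3 + 4) = 6*(65/3) = 130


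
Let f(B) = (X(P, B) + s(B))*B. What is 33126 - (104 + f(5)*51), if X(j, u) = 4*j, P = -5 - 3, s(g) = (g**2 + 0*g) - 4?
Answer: 35827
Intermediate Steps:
s(g) = -4 + g**2 (s(g) = (g**2 + 0) - 4 = g**2 - 4 = -4 + g**2)
P = -8
f(B) = B*(-36 + B**2) (f(B) = (4*(-8) + (-4 + B**2))*B = (-32 + (-4 + B**2))*B = (-36 + B**2)*B = B*(-36 + B**2))
33126 - (104 + f(5)*51) = 33126 - (104 + (5*(-36 + 5**2))*51) = 33126 - (104 + (5*(-36 + 25))*51) = 33126 - (104 + (5*(-11))*51) = 33126 - (104 - 55*51) = 33126 - (104 - 2805) = 33126 - 1*(-2701) = 33126 + 2701 = 35827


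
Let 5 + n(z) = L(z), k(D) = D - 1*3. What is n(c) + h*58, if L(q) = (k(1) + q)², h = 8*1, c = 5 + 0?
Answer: 468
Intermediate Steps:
c = 5
k(D) = -3 + D (k(D) = D - 3 = -3 + D)
h = 8
L(q) = (-2 + q)² (L(q) = ((-3 + 1) + q)² = (-2 + q)²)
n(z) = -5 + (-2 + z)²
n(c) + h*58 = (-5 + (-2 + 5)²) + 8*58 = (-5 + 3²) + 464 = (-5 + 9) + 464 = 4 + 464 = 468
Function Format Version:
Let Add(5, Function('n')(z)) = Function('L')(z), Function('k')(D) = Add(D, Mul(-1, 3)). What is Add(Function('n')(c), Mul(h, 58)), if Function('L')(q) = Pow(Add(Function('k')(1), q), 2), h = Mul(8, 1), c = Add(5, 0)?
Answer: 468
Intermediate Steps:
c = 5
Function('k')(D) = Add(-3, D) (Function('k')(D) = Add(D, -3) = Add(-3, D))
h = 8
Function('L')(q) = Pow(Add(-2, q), 2) (Function('L')(q) = Pow(Add(Add(-3, 1), q), 2) = Pow(Add(-2, q), 2))
Function('n')(z) = Add(-5, Pow(Add(-2, z), 2))
Add(Function('n')(c), Mul(h, 58)) = Add(Add(-5, Pow(Add(-2, 5), 2)), Mul(8, 58)) = Add(Add(-5, Pow(3, 2)), 464) = Add(Add(-5, 9), 464) = Add(4, 464) = 468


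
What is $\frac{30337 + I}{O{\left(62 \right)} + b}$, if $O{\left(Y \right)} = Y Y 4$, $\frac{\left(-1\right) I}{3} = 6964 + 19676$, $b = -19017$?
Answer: $\frac{49583}{3641} \approx 13.618$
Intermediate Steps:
$I = -79920$ ($I = - 3 \left(6964 + 19676\right) = \left(-3\right) 26640 = -79920$)
$O{\left(Y \right)} = 4 Y^{2}$ ($O{\left(Y \right)} = Y^{2} \cdot 4 = 4 Y^{2}$)
$\frac{30337 + I}{O{\left(62 \right)} + b} = \frac{30337 - 79920}{4 \cdot 62^{2} - 19017} = - \frac{49583}{4 \cdot 3844 - 19017} = - \frac{49583}{15376 - 19017} = - \frac{49583}{-3641} = \left(-49583\right) \left(- \frac{1}{3641}\right) = \frac{49583}{3641}$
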